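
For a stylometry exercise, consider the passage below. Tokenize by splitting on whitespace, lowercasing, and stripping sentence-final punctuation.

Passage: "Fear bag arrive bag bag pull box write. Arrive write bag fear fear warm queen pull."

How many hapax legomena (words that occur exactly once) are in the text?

3

Frequencies: bag:4, fear:3, arrive:2, pull:2, write:2, box:1, warm:1, queen:1
Hapax (freq=1): box, queen, warm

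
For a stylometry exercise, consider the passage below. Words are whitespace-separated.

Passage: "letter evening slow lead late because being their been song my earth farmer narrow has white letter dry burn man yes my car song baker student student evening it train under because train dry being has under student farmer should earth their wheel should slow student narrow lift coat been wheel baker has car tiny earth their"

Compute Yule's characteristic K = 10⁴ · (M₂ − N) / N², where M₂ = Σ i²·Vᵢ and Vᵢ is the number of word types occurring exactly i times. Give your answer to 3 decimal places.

Frequencies: student:4, their:3, earth:3, has:3, letter:2, evening:2, slow:2, because:2, being:2, been:2, song:2, my:2, farmer:2, narrow:2, dry:2, car:2, baker:2, train:2, under:2, should:2, wheel:2, lead:1, late:1, white:1, burn:1, man:1, yes:1, it:1, lift:1, coat:1, tiny:1
N = 57. Frequency spectrum: V_1=10, V_2=17, V_3=3, V_4=1
M₂ = 1²·10 + 2²·17 + 3²·3 + 4²·1 = 121
K = 10000 × (121 − 57) / 57² = 196.984

196.984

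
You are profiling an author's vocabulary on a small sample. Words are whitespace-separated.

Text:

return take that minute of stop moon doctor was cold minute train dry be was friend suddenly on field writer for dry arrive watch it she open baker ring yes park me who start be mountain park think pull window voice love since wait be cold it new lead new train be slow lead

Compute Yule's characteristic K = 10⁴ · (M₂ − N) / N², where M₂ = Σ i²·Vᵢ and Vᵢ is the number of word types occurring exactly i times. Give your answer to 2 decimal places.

Frequencies: be:4, minute:2, was:2, cold:2, train:2, dry:2, it:2, park:2, new:2, lead:2, return:1, take:1, that:1, of:1, stop:1, moon:1, doctor:1, friend:1, suddenly:1, on:1, … (22 more, each freq 1)
N = 54. Frequency spectrum: V_1=32, V_2=9, V_4=1
M₂ = 1²·32 + 2²·9 + 4²·1 = 84
K = 10000 × (84 − 54) / 54² = 102.88

102.88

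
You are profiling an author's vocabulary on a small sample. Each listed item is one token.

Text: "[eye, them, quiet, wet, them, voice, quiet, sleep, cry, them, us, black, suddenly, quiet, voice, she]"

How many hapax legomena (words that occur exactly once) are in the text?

8

Frequencies: them:3, quiet:3, voice:2, eye:1, wet:1, sleep:1, cry:1, us:1, black:1, suddenly:1, she:1
Hapax (freq=1): black, cry, eye, she, sleep, suddenly, us, wet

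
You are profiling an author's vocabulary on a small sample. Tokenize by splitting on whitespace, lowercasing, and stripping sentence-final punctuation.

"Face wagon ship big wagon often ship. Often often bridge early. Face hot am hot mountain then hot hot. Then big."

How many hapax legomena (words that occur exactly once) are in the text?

Frequencies: hot:4, often:3, face:2, wagon:2, ship:2, big:2, then:2, bridge:1, early:1, am:1, mountain:1
Hapax (freq=1): am, bridge, early, mountain

4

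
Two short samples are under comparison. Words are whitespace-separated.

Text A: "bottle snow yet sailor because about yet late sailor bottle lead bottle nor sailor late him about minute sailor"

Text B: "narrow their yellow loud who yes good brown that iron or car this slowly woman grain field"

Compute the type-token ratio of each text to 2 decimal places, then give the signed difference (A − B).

TTR(A) = 11/19 = 0.58
TTR(B) = 17/17 = 1.00
Difference = 0.58 − 1.00 = -0.42

-0.42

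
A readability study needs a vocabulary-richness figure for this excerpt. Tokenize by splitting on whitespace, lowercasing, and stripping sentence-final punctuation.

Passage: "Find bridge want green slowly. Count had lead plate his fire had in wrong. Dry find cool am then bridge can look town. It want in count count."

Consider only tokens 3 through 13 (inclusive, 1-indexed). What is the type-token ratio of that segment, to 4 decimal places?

Segment tokens 3–13: want, green, slowly, count, had, lead, plate, his, fire, had, in
Segment N = 11, segment V = 10.
TTR = 10 / 11 = 0.9091

0.9091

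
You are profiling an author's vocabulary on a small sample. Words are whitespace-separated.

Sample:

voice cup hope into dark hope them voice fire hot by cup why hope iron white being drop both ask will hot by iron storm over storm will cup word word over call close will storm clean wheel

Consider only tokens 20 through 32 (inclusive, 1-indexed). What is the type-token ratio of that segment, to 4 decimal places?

0.6923

Segment tokens 20–32: ask, will, hot, by, iron, storm, over, storm, will, cup, word, word, over
Segment N = 13, segment V = 9.
TTR = 9 / 13 = 0.6923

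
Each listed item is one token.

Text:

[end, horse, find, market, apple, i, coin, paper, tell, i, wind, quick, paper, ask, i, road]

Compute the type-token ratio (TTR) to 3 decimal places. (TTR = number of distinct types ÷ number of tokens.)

N = 16 tokens, V = 13 types.
TTR = V / N = 13 / 16 = 0.813

0.813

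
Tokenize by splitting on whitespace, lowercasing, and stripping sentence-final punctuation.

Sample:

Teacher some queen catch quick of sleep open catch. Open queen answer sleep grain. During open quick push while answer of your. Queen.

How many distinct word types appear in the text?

14

Distinct types: {answer, catch, during, grain, of, open, push, queen, quick, sleep, some, teacher, while, your}
V = 14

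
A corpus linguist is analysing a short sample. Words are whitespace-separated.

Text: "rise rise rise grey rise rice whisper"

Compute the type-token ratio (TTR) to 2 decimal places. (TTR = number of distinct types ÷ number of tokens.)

N = 7 tokens, V = 4 types.
TTR = V / N = 4 / 7 = 0.57

0.57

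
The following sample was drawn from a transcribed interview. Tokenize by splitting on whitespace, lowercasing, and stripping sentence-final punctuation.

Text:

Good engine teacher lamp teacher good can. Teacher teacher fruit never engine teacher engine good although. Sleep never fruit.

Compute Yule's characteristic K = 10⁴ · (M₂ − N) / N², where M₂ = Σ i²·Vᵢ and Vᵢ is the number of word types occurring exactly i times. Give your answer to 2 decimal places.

997.23

Frequencies: teacher:5, good:3, engine:3, fruit:2, never:2, lamp:1, can:1, although:1, sleep:1
N = 19. Frequency spectrum: V_1=4, V_2=2, V_3=2, V_5=1
M₂ = 1²·4 + 2²·2 + 3²·2 + 5²·1 = 55
K = 10000 × (55 − 19) / 19² = 997.23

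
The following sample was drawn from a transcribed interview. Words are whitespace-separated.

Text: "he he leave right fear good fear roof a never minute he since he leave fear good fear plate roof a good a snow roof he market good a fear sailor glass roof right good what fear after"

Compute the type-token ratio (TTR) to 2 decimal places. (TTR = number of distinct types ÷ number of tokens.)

N = 38 tokens, V = 17 types.
TTR = V / N = 17 / 38 = 0.45

0.45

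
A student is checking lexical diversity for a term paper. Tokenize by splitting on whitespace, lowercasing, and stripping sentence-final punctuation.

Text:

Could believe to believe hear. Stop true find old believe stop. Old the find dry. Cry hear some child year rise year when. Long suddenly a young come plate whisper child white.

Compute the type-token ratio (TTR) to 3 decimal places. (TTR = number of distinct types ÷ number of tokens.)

N = 32 tokens, V = 24 types.
TTR = V / N = 24 / 32 = 0.750

0.750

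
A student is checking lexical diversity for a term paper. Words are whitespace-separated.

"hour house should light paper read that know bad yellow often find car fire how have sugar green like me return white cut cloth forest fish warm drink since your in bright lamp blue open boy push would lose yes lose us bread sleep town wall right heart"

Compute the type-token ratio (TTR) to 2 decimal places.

0.98

N = 48 tokens, V = 47 types.
TTR = V / N = 47 / 48 = 0.98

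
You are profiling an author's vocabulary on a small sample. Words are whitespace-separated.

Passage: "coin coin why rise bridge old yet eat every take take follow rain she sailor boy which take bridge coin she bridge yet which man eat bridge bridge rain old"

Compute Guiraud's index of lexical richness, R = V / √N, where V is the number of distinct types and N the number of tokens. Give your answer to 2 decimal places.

2.92

N = 30, V = 16.
√N = 5.477226
R = 16 / 5.477226 = 2.92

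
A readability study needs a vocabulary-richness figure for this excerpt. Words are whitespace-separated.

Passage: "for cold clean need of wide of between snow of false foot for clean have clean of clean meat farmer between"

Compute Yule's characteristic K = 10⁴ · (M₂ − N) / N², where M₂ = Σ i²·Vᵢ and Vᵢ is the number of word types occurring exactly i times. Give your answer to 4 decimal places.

Frequencies: clean:4, of:4, for:2, between:2, cold:1, need:1, wide:1, snow:1, false:1, foot:1, have:1, meat:1, farmer:1
N = 21. Frequency spectrum: V_1=9, V_2=2, V_4=2
M₂ = 1²·9 + 2²·2 + 4²·2 = 49
K = 10000 × (49 − 21) / 21² = 634.9206

634.9206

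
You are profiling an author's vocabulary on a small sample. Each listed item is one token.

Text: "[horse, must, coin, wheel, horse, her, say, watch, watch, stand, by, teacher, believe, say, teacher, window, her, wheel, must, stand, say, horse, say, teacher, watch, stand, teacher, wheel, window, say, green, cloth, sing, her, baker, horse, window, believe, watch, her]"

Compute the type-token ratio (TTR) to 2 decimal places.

N = 40 tokens, V = 16 types.
TTR = V / N = 16 / 40 = 0.40

0.40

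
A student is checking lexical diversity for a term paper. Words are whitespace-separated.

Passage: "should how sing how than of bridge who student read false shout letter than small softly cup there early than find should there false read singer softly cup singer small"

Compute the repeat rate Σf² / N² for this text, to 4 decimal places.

Frequencies: than:3, should:2, how:2, read:2, false:2, small:2, softly:2, cup:2, there:2, singer:2, sing:1, of:1, bridge:1, who:1, student:1, shout:1, letter:1, early:1, find:1
Σf² = 54; N² = 900
Repeat rate = 54 / 900 = 0.0600

0.0600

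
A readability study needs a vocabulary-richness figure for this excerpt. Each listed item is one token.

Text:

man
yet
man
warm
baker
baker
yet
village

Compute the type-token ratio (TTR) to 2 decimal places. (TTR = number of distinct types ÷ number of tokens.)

0.63

N = 8 tokens, V = 5 types.
TTR = V / N = 5 / 8 = 0.63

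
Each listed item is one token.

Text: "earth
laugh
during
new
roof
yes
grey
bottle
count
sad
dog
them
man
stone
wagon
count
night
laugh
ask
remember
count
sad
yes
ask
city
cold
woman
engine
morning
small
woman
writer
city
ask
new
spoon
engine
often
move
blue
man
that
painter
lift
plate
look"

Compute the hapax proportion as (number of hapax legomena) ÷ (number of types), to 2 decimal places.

Frequencies: count:3, ask:3, laugh:2, new:2, yes:2, sad:2, man:2, city:2, woman:2, engine:2, earth:1, during:1, roof:1, grey:1, bottle:1, dog:1, them:1, stone:1, wagon:1, night:1, … (14 more, each freq 1)
Hapax count = 24; type count = 34.
Ratio = 24 / 34 = 0.71

0.71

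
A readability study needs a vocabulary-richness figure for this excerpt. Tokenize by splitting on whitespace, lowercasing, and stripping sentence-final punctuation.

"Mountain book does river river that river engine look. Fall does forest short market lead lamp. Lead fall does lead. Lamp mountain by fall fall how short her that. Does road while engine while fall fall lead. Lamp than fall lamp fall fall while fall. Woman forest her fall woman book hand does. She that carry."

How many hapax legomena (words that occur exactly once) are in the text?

Frequencies: fall:11, does:5, lead:4, lamp:4, river:3, that:3, while:3, mountain:2, book:2, engine:2, forest:2, short:2, her:2, woman:2, look:1, market:1, by:1, how:1, road:1, than:1, … (3 more, each freq 1)
Hapax (freq=1): by, carry, hand, how, look, market, road, she, than

9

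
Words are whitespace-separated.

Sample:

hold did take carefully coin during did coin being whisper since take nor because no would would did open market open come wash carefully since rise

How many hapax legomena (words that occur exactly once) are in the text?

Frequencies: did:3, take:2, carefully:2, coin:2, since:2, would:2, open:2, hold:1, during:1, being:1, whisper:1, nor:1, because:1, no:1, market:1, come:1, wash:1, rise:1
Hapax (freq=1): because, being, come, during, hold, market, no, nor, rise, wash, whisper

11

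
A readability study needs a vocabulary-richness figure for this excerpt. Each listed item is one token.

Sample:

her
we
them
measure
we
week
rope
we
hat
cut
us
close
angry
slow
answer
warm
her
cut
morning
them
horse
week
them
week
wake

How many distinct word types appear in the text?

17

Distinct types: {angry, answer, close, cut, hat, her, horse, measure, morning, rope, slow, them, us, wake, warm, we, week}
V = 17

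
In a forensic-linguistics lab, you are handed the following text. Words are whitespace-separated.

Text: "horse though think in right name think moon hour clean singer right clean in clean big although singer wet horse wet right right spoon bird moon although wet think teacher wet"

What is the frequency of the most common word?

Frequencies: right:4, wet:4, think:3, clean:3, horse:2, in:2, moon:2, singer:2, although:2, though:1, name:1, hour:1, big:1, spoon:1, bird:1, teacher:1
Most common: 'right' with frequency 4.

4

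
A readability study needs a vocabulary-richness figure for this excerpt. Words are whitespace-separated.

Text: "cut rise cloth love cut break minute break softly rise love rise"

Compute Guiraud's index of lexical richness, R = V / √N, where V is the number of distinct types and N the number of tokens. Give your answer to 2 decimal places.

2.02

N = 12, V = 7.
√N = 3.464102
R = 7 / 3.464102 = 2.02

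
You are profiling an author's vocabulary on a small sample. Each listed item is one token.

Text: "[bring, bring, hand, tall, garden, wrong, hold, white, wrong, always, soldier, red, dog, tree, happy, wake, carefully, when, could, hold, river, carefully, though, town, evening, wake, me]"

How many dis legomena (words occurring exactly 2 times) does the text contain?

Frequencies: bring:2, wrong:2, hold:2, wake:2, carefully:2, hand:1, tall:1, garden:1, white:1, always:1, soldier:1, red:1, dog:1, tree:1, happy:1, when:1, could:1, river:1, though:1, town:1, … (2 more, each freq 1)
Words with frequency 2: bring, carefully, hold, wake, wrong

5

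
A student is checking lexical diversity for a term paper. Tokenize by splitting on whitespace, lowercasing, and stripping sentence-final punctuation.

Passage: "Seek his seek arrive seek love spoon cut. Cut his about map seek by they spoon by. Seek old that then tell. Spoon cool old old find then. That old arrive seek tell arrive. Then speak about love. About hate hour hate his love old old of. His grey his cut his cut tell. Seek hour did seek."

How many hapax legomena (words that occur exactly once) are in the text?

Frequencies: seek:8, his:6, old:6, cut:4, arrive:3, love:3, spoon:3, about:3, then:3, tell:3, by:2, that:2, hate:2, hour:2, map:1, they:1, cool:1, find:1, speak:1, of:1, … (2 more, each freq 1)
Hapax (freq=1): cool, did, find, grey, map, of, speak, they

8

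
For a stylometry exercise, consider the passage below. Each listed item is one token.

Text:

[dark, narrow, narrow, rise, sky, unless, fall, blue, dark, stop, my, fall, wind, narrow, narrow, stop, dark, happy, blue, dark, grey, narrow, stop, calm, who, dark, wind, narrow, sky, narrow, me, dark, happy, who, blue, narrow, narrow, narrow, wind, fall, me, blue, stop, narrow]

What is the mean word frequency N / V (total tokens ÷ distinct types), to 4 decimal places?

2.9333

N = 44 tokens, V = 15 types.
Mean frequency = N / V = 44 / 15 = 2.9333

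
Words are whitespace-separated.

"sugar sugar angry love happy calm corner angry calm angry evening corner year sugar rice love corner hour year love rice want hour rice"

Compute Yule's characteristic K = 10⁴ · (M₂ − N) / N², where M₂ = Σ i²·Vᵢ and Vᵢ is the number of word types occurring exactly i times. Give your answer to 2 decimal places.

625.00

Frequencies: sugar:3, angry:3, love:3, corner:3, rice:3, calm:2, year:2, hour:2, happy:1, evening:1, want:1
N = 24. Frequency spectrum: V_1=3, V_2=3, V_3=5
M₂ = 1²·3 + 2²·3 + 3²·5 = 60
K = 10000 × (60 − 24) / 24² = 625.00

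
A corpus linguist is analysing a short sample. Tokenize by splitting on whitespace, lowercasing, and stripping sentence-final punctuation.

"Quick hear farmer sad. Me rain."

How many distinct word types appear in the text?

6

Distinct types: {farmer, hear, me, quick, rain, sad}
V = 6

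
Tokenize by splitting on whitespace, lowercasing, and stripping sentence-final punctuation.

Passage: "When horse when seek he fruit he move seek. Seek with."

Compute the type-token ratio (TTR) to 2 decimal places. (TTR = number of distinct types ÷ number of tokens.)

0.64

N = 11 tokens, V = 7 types.
TTR = V / N = 7 / 11 = 0.64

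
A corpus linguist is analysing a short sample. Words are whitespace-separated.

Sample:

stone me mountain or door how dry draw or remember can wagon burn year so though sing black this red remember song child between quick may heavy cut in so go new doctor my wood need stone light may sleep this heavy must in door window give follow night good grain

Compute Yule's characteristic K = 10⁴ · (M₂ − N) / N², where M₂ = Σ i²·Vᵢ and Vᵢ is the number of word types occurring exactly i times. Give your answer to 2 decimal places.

69.20

Frequencies: stone:2, or:2, door:2, remember:2, so:2, this:2, may:2, heavy:2, in:2, me:1, mountain:1, how:1, dry:1, draw:1, can:1, wagon:1, burn:1, year:1, though:1, sing:1, … (22 more, each freq 1)
N = 51. Frequency spectrum: V_1=33, V_2=9
M₂ = 1²·33 + 2²·9 = 69
K = 10000 × (69 − 51) / 51² = 69.20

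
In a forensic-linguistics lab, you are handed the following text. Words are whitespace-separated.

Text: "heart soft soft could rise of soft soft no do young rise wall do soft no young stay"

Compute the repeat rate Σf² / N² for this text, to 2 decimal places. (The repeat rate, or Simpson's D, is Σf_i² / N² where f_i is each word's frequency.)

0.14

Frequencies: soft:5, rise:2, no:2, do:2, young:2, heart:1, could:1, of:1, wall:1, stay:1
Σf² = 46; N² = 324
Repeat rate = 46 / 324 = 0.14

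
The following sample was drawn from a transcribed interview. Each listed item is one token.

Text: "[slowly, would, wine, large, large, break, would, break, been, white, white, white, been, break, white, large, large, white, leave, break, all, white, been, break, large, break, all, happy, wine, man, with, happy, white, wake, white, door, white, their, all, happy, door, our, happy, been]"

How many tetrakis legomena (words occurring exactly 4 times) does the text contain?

Frequencies: white:9, break:6, large:5, been:4, happy:4, all:3, would:2, wine:2, door:2, slowly:1, leave:1, man:1, with:1, wake:1, their:1, our:1
Words with frequency 4: been, happy

2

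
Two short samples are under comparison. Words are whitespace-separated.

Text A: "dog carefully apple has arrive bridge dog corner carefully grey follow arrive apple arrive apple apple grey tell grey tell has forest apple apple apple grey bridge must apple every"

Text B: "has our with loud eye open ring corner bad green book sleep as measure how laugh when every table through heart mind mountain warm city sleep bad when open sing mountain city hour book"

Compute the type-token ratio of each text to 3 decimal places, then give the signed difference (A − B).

TTR(A) = 13/30 = 0.433
TTR(B) = 27/34 = 0.794
Difference = 0.433 − 0.794 = -0.361

-0.361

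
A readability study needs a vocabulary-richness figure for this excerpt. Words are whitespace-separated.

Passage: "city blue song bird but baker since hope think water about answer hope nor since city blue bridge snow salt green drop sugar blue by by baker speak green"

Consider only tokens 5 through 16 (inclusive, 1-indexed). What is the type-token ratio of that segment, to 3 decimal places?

Segment tokens 5–16: but, baker, since, hope, think, water, about, answer, hope, nor, since, city
Segment N = 12, segment V = 10.
TTR = 10 / 12 = 0.833

0.833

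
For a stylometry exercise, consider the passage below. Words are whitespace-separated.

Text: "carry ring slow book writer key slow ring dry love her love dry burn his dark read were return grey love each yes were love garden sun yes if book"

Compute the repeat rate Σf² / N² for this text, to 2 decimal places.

Frequencies: love:4, ring:2, slow:2, book:2, dry:2, were:2, yes:2, carry:1, writer:1, key:1, her:1, burn:1, his:1, dark:1, read:1, return:1, grey:1, each:1, garden:1, sun:1, … (1 more, each freq 1)
Σf² = 54; N² = 900
Repeat rate = 54 / 900 = 0.06

0.06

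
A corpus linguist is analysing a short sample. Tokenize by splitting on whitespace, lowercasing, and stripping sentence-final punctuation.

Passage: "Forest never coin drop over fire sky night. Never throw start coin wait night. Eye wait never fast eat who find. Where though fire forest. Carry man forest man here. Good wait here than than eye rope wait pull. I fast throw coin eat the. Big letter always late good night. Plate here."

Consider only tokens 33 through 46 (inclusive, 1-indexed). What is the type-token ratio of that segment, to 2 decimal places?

0.93

Segment tokens 33–46: here, than, than, eye, rope, wait, pull, i, fast, throw, coin, eat, the, big
Segment N = 14, segment V = 13.
TTR = 13 / 14 = 0.93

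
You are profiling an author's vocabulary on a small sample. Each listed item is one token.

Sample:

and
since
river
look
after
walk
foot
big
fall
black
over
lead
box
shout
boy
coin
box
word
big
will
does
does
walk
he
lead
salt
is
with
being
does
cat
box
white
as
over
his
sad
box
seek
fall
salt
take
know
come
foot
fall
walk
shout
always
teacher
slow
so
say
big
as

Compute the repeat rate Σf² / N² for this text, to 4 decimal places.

Frequencies: box:4, walk:3, big:3, fall:3, does:3, foot:2, over:2, lead:2, shout:2, salt:2, as:2, and:1, since:1, river:1, look:1, after:1, black:1, boy:1, coin:1, word:1, … (18 more, each freq 1)
Σf² = 103; N² = 3025
Repeat rate = 103 / 3025 = 0.0340

0.0340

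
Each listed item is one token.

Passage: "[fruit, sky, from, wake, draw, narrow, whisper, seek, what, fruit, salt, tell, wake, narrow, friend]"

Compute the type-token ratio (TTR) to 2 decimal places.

0.80

N = 15 tokens, V = 12 types.
TTR = V / N = 12 / 15 = 0.80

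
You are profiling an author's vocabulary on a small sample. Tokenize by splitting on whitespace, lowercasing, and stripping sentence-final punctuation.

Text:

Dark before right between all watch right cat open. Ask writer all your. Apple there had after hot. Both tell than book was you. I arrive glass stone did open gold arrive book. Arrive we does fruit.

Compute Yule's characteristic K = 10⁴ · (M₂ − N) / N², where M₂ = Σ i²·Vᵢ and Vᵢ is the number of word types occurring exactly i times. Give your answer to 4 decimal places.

102.2644

Frequencies: arrive:3, right:2, all:2, open:2, book:2, dark:1, before:1, between:1, watch:1, cat:1, ask:1, writer:1, your:1, apple:1, there:1, had:1, after:1, hot:1, both:1, tell:1, … (11 more, each freq 1)
N = 37. Frequency spectrum: V_1=26, V_2=4, V_3=1
M₂ = 1²·26 + 2²·4 + 3²·1 = 51
K = 10000 × (51 − 37) / 37² = 102.2644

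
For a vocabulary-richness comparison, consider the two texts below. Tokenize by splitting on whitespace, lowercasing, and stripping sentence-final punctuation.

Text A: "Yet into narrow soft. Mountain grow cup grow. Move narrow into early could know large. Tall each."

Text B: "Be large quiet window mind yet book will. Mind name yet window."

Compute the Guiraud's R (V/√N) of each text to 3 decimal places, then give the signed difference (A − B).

A: V=14, N=17, R=3.395
B: V=9, N=12, R=2.598
Difference = 3.395 − 2.598 = 0.797

0.797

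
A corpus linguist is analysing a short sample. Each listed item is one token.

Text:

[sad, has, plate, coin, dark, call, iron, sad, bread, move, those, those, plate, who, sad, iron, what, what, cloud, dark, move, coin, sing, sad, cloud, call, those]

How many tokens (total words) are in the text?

27

Tokens: sad, has, plate, coin, dark, call, iron, sad, bread, move, those, those, plate, who, sad, iron, what, what, cloud, dark, move, coin, sing, sad, cloud, call, those
N = 27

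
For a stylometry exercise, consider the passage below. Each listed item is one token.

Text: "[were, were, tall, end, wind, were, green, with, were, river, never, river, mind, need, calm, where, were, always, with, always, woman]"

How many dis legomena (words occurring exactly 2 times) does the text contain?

Frequencies: were:5, with:2, river:2, always:2, tall:1, end:1, wind:1, green:1, never:1, mind:1, need:1, calm:1, where:1, woman:1
Words with frequency 2: always, river, with

3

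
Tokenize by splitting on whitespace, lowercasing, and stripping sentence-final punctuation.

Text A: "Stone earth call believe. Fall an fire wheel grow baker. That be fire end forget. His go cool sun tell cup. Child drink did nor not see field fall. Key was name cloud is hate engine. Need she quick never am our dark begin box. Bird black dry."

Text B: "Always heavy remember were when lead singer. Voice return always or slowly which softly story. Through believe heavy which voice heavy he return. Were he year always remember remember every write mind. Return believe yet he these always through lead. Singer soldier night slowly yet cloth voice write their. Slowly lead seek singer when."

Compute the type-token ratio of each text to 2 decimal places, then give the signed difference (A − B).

TTR(A) = 46/48 = 0.96
TTR(B) = 28/54 = 0.52
Difference = 0.96 − 0.52 = 0.44

0.44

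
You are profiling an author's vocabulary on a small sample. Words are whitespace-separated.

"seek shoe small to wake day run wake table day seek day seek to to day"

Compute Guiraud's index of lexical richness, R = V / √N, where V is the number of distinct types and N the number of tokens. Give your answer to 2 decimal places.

N = 16, V = 8.
√N = 4.000000
R = 8 / 4.000000 = 2.00

2.00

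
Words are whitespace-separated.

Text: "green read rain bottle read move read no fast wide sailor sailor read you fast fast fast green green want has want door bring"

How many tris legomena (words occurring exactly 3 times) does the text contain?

Frequencies: read:4, fast:4, green:3, sailor:2, want:2, rain:1, bottle:1, move:1, no:1, wide:1, you:1, has:1, door:1, bring:1
Words with frequency 3: green

1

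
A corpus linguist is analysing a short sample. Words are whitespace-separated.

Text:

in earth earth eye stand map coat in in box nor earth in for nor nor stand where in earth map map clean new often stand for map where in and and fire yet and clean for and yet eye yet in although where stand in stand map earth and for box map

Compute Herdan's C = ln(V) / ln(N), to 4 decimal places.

0.7136

N = 53, V = 17.
ln(V) = 2.833213, ln(N) = 3.970292
C = 2.833213 / 3.970292 = 0.7136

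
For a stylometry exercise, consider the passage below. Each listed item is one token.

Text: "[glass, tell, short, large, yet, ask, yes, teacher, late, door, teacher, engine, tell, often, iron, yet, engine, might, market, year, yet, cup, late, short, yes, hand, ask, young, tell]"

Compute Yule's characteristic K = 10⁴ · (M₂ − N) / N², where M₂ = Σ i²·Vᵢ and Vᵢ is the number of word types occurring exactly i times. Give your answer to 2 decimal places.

Frequencies: tell:3, yet:3, short:2, ask:2, yes:2, teacher:2, late:2, engine:2, glass:1, large:1, door:1, often:1, iron:1, might:1, market:1, year:1, cup:1, hand:1, young:1
N = 29. Frequency spectrum: V_1=11, V_2=6, V_3=2
M₂ = 1²·11 + 2²·6 + 3²·2 = 53
K = 10000 × (53 − 29) / 29² = 285.37

285.37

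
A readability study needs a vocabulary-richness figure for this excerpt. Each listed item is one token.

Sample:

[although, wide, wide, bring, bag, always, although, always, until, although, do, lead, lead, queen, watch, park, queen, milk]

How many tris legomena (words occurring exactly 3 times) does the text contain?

1

Frequencies: although:3, wide:2, always:2, lead:2, queen:2, bring:1, bag:1, until:1, do:1, watch:1, park:1, milk:1
Words with frequency 3: although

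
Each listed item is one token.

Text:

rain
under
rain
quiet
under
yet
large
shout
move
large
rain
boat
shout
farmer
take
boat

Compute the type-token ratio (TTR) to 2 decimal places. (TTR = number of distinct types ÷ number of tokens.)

0.63

N = 16 tokens, V = 10 types.
TTR = V / N = 10 / 16 = 0.63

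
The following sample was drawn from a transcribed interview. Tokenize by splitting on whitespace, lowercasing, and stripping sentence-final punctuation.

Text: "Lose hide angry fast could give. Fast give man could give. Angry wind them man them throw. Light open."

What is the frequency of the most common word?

Frequencies: give:3, angry:2, fast:2, could:2, man:2, them:2, lose:1, hide:1, wind:1, throw:1, light:1, open:1
Most common: 'give' with frequency 3.

3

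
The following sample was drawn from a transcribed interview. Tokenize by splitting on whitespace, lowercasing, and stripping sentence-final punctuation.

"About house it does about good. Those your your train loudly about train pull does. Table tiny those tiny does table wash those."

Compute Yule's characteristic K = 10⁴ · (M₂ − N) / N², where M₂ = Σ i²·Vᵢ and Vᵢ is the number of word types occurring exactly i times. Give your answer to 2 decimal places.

491.49

Frequencies: about:3, does:3, those:3, your:2, train:2, table:2, tiny:2, house:1, it:1, good:1, loudly:1, pull:1, wash:1
N = 23. Frequency spectrum: V_1=6, V_2=4, V_3=3
M₂ = 1²·6 + 2²·4 + 3²·3 = 49
K = 10000 × (49 − 23) / 23² = 491.49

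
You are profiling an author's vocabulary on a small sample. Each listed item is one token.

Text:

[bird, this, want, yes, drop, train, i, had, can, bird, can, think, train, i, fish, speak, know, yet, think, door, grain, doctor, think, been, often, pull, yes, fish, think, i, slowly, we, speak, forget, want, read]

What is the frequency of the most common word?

Frequencies: think:4, i:3, bird:2, want:2, yes:2, train:2, can:2, fish:2, speak:2, this:1, drop:1, had:1, know:1, yet:1, door:1, grain:1, doctor:1, been:1, often:1, pull:1, … (4 more, each freq 1)
Most common: 'think' with frequency 4.

4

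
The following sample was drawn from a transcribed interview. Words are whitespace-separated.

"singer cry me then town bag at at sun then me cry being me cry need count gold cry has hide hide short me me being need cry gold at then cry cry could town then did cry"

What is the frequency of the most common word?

Frequencies: cry:8, me:5, then:4, at:3, town:2, being:2, need:2, gold:2, hide:2, singer:1, bag:1, sun:1, count:1, has:1, short:1, could:1, did:1
Most common: 'cry' with frequency 8.

8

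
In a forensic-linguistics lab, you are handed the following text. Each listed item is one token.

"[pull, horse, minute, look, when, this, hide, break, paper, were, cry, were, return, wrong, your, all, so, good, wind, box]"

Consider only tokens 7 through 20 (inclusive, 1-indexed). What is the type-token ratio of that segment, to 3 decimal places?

Segment tokens 7–20: hide, break, paper, were, cry, were, return, wrong, your, all, so, good, wind, box
Segment N = 14, segment V = 13.
TTR = 13 / 14 = 0.929

0.929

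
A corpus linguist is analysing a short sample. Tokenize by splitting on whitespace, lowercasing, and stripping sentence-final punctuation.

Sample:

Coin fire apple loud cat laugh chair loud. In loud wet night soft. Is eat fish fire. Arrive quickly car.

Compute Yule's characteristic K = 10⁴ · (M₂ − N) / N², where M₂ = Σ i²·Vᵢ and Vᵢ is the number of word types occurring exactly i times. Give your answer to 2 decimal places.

Frequencies: loud:3, fire:2, coin:1, apple:1, cat:1, laugh:1, chair:1, in:1, wet:1, night:1, soft:1, is:1, eat:1, fish:1, arrive:1, quickly:1, car:1
N = 20. Frequency spectrum: V_1=15, V_2=1, V_3=1
M₂ = 1²·15 + 2²·1 + 3²·1 = 28
K = 10000 × (28 − 20) / 20² = 200.00

200.00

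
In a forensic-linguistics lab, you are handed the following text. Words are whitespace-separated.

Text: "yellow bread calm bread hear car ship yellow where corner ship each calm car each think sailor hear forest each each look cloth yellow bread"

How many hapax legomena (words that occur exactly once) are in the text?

7

Frequencies: each:4, yellow:3, bread:3, calm:2, hear:2, car:2, ship:2, where:1, corner:1, think:1, sailor:1, forest:1, look:1, cloth:1
Hapax (freq=1): cloth, corner, forest, look, sailor, think, where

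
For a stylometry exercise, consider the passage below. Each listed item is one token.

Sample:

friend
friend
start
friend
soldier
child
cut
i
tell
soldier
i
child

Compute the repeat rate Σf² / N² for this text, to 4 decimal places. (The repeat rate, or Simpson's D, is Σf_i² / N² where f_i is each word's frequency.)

0.1667

Frequencies: friend:3, soldier:2, child:2, i:2, start:1, cut:1, tell:1
Σf² = 24; N² = 144
Repeat rate = 24 / 144 = 0.1667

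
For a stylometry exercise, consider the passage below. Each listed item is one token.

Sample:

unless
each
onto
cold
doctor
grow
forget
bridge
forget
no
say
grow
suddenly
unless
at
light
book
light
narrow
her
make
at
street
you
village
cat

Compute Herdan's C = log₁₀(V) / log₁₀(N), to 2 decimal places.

0.93

N = 26, V = 21.
log₁₀(V) = 1.322219, log₁₀(N) = 1.414973
C = 1.322219 / 1.414973 = 0.93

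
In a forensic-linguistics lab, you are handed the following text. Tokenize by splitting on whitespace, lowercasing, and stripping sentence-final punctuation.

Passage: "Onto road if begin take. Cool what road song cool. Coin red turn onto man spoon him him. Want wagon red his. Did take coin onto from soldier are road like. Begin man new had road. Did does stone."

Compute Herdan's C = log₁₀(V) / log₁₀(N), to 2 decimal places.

0.89

N = 39, V = 26.
log₁₀(V) = 1.414973, log₁₀(N) = 1.591065
C = 1.414973 / 1.591065 = 0.89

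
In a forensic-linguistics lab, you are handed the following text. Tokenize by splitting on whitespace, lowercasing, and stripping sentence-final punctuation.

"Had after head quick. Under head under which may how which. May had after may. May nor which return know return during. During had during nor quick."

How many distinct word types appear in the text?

12

Distinct types: {after, during, had, head, how, know, may, nor, quick, return, under, which}
V = 12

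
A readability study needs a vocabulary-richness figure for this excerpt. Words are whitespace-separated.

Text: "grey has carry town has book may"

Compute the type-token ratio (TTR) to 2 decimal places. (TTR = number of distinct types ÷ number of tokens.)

0.86

N = 7 tokens, V = 6 types.
TTR = V / N = 6 / 7 = 0.86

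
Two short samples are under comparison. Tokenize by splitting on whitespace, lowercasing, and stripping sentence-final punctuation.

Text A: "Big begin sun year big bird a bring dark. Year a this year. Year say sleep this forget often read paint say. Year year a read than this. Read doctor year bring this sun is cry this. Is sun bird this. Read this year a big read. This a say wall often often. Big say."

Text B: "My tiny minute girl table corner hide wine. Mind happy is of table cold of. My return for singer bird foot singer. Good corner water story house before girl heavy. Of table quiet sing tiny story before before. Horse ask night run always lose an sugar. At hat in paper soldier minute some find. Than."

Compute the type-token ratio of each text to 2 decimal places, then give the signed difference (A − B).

-0.40

TTR(A) = 20/55 = 0.36
TTR(B) = 42/55 = 0.76
Difference = 0.36 − 0.76 = -0.40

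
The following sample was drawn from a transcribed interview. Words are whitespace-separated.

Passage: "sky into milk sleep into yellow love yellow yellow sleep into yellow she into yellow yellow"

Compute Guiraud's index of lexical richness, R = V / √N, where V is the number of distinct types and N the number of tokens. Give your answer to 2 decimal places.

1.75

N = 16, V = 7.
√N = 4.000000
R = 7 / 4.000000 = 1.75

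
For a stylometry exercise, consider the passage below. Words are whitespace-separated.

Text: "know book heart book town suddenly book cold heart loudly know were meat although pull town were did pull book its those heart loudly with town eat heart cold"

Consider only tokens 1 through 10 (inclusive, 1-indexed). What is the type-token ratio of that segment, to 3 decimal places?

Segment tokens 1–10: know, book, heart, book, town, suddenly, book, cold, heart, loudly
Segment N = 10, segment V = 7.
TTR = 7 / 10 = 0.700

0.700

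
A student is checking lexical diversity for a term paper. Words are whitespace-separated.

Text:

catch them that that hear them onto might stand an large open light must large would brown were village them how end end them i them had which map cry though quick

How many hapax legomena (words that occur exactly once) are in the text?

21

Frequencies: them:5, that:2, large:2, end:2, catch:1, hear:1, onto:1, might:1, stand:1, an:1, open:1, light:1, must:1, would:1, brown:1, were:1, village:1, how:1, i:1, had:1, … (5 more, each freq 1)
Hapax (freq=1): an, brown, catch, cry, had, hear, how, i, light, map, might, must, onto, open, quick, stand, though, village, were, which, would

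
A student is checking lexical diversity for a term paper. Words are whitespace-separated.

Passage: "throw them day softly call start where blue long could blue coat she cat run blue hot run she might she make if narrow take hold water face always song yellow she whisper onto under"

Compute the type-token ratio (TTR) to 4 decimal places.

0.8286

N = 35 tokens, V = 29 types.
TTR = V / N = 29 / 35 = 0.8286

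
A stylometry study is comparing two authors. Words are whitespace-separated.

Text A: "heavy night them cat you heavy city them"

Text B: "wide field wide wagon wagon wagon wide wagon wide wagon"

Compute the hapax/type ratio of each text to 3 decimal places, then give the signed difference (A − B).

A: hapax=4, V=6, ratio=0.667
B: hapax=1, V=3, ratio=0.333
Difference = 0.667 − 0.333 = 0.334

0.334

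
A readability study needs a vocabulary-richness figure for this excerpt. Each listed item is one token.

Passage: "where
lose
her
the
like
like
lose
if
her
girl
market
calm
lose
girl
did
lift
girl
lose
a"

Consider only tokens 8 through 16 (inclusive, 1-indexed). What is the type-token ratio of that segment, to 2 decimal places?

0.89

Segment tokens 8–16: if, her, girl, market, calm, lose, girl, did, lift
Segment N = 9, segment V = 8.
TTR = 8 / 9 = 0.89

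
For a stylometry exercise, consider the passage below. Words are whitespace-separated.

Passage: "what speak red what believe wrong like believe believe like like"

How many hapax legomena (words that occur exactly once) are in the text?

3

Frequencies: believe:3, like:3, what:2, speak:1, red:1, wrong:1
Hapax (freq=1): red, speak, wrong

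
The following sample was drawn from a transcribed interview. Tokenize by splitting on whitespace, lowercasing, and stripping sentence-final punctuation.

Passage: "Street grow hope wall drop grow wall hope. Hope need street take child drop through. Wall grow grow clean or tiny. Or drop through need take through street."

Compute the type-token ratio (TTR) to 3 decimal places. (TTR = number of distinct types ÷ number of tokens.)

N = 28 tokens, V = 12 types.
TTR = V / N = 12 / 28 = 0.429

0.429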